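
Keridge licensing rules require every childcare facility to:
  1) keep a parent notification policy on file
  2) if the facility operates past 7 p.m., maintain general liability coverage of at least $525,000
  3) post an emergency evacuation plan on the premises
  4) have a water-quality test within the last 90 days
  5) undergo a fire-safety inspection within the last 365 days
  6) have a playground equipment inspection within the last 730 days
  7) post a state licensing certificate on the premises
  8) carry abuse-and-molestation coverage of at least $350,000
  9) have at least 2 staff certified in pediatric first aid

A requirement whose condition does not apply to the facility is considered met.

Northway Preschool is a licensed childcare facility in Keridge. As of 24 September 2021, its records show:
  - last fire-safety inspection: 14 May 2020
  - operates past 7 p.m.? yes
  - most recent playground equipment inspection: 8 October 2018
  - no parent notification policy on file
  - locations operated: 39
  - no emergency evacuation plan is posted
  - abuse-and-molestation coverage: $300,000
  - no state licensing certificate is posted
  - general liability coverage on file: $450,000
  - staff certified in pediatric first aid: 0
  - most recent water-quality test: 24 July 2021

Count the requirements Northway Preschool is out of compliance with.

8

1. parent notification policy absent → not met
2. condition 'operates past 7 p.m.' holds; general liability coverage $450,000 < $525,000 → not met
3. emergency evacuation plan absent → not met
4. water-quality test 62 days ago vs limit 90 → met
5. fire-safety inspection 498 days ago vs limit 365 → not met
6. playground equipment inspection 1082 days ago vs limit 730 → not met
7. state licensing certificate absent → not met
8. abuse-and-molestation coverage $300,000 < $350,000 → not met
9. staff certified in pediatric first aid 0 < 2 → not met
Not met: 8 of 9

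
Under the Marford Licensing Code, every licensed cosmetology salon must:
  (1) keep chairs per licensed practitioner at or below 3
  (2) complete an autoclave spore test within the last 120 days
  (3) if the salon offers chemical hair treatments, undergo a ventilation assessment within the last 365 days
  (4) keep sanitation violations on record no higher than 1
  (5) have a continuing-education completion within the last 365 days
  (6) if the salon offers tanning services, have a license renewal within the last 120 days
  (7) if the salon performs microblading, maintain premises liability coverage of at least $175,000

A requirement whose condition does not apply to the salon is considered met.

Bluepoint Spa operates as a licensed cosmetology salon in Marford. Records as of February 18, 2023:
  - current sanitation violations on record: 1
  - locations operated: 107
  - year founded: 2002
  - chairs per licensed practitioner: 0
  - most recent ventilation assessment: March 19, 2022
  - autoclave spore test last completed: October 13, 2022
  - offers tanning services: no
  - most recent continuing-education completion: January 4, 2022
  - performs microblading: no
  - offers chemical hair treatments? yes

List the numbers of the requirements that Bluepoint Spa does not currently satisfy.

1. chairs per licensed practitioner 0 ≤ 3 → met
2. autoclave spore test 128 days ago vs limit 120 → not met
3. condition 'offers chemical hair treatments' holds; ventilation assessment 336 days ago vs limit 365 → met
4. sanitation violations on record 1 ≤ 1 → met
5. continuing-education completion 410 days ago vs limit 365 → not met
6. condition 'offers tanning services' does not hold → requirement n/a → met
7. condition 'performs microblading' does not hold → requirement n/a → met
Not met: 2, 5

2, 5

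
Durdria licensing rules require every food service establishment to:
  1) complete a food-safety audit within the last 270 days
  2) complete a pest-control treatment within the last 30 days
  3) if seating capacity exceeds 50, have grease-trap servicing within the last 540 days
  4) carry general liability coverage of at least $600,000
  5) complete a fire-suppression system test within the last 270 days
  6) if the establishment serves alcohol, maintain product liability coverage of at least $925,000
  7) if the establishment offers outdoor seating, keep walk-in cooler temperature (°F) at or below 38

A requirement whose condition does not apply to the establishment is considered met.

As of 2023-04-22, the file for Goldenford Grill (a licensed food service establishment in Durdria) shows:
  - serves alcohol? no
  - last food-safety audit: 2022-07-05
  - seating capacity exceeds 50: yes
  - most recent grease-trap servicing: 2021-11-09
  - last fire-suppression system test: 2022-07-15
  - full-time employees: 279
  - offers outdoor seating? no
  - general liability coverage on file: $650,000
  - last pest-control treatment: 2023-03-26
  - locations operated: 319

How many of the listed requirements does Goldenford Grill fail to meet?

1. food-safety audit 291 days ago vs limit 270 → not met
2. pest-control treatment 27 days ago vs limit 30 → met
3. condition 'seating capacity exceeds 50' holds; grease-trap servicing 529 days ago vs limit 540 → met
4. general liability coverage $650,000 ≥ $600,000 → met
5. fire-suppression system test 281 days ago vs limit 270 → not met
6. condition 'serves alcohol' does not hold → requirement n/a → met
7. condition 'offers outdoor seating' does not hold → requirement n/a → met
Not met: 2 of 7

2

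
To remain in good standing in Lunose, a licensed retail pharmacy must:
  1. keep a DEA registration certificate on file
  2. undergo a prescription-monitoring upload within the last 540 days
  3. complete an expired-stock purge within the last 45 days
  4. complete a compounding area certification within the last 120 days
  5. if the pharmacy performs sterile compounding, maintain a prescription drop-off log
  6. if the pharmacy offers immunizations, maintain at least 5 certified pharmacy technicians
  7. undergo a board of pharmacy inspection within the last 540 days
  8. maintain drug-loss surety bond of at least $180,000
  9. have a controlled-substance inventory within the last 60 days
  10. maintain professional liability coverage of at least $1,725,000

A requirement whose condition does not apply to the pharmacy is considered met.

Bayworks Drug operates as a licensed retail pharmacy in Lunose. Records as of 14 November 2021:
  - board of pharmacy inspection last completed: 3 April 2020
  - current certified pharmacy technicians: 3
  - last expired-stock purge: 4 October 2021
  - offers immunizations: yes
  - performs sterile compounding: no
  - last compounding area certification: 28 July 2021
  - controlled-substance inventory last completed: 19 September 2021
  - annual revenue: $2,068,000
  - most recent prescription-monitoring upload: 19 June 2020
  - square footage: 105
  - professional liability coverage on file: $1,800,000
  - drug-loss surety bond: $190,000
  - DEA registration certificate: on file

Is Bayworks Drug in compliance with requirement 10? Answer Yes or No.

Yes

10. professional liability coverage $1,800,000 ≥ $1,725,000 → met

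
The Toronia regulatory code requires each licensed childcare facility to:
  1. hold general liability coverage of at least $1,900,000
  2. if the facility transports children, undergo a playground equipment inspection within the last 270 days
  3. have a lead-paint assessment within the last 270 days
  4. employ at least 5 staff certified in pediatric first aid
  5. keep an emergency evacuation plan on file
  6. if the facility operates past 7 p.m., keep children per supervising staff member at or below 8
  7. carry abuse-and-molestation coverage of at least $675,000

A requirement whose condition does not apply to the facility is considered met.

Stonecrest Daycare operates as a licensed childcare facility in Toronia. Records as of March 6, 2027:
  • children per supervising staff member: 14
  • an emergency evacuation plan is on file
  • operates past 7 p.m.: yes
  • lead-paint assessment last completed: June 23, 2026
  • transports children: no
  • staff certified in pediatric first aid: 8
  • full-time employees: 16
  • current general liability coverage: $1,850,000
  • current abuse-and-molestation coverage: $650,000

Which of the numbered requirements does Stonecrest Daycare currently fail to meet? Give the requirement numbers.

1. general liability coverage $1,850,000 < $1,900,000 → not met
2. condition 'transports children' does not hold → requirement n/a → met
3. lead-paint assessment 256 days ago vs limit 270 → met
4. staff certified in pediatric first aid 8 ≥ 5 → met
5. emergency evacuation plan present → met
6. condition 'operates past 7 p.m.' holds; children per supervising staff member 14 > 8 → not met
7. abuse-and-molestation coverage $650,000 < $675,000 → not met
Not met: 1, 6, 7

1, 6, 7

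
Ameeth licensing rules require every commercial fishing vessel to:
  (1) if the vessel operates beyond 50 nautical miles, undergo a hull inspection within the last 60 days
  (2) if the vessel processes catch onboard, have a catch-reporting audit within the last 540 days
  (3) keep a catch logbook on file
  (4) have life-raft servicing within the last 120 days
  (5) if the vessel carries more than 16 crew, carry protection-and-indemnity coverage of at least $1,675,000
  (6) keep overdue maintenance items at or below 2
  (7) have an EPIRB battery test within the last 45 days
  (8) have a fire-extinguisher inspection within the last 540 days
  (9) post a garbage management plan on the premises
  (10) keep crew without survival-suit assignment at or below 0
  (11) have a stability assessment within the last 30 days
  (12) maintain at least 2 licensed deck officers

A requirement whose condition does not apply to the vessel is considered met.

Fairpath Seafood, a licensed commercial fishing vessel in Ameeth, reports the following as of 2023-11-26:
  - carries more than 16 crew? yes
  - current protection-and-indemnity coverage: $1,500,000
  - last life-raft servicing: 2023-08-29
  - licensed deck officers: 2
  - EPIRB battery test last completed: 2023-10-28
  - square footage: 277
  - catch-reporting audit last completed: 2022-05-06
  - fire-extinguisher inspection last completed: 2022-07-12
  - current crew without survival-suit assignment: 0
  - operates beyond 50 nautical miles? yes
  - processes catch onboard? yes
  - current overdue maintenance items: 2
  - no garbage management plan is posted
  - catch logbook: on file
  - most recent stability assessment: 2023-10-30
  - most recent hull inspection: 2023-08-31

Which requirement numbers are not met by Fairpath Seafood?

1. condition 'operates beyond 50 nautical miles' holds; hull inspection 87 days ago vs limit 60 → not met
2. condition 'processes catch onboard' holds; catch-reporting audit 569 days ago vs limit 540 → not met
3. catch logbook present → met
4. life-raft servicing 89 days ago vs limit 120 → met
5. condition 'carries more than 16 crew' holds; protection-and-indemnity coverage $1,500,000 < $1,675,000 → not met
6. overdue maintenance items 2 ≤ 2 → met
7. EPIRB battery test 29 days ago vs limit 45 → met
8. fire-extinguisher inspection 502 days ago vs limit 540 → met
9. garbage management plan absent → not met
10. crew without survival-suit assignment 0 ≤ 0 → met
11. stability assessment 27 days ago vs limit 30 → met
12. licensed deck officers 2 ≥ 2 → met
Not met: 1, 2, 5, 9

1, 2, 5, 9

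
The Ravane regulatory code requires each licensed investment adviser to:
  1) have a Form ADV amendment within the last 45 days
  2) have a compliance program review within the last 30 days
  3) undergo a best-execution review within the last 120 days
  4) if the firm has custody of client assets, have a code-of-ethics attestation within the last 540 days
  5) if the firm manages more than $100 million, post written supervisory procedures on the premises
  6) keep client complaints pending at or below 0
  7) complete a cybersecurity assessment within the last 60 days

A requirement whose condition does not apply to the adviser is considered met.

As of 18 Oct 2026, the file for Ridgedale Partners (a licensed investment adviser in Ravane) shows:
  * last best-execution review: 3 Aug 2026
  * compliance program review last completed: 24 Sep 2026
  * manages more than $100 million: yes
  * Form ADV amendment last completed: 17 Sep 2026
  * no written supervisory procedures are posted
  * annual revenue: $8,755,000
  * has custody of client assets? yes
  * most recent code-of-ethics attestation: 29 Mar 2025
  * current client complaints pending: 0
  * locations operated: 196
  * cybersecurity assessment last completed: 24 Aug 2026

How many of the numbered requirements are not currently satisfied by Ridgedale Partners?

1. Form ADV amendment 31 days ago vs limit 45 → met
2. compliance program review 24 days ago vs limit 30 → met
3. best-execution review 76 days ago vs limit 120 → met
4. condition 'has custody of client assets' holds; code-of-ethics attestation 568 days ago vs limit 540 → not met
5. condition 'manages more than $100 million' holds; written supervisory procedures absent → not met
6. client complaints pending 0 ≤ 0 → met
7. cybersecurity assessment 55 days ago vs limit 60 → met
Not met: 2 of 7

2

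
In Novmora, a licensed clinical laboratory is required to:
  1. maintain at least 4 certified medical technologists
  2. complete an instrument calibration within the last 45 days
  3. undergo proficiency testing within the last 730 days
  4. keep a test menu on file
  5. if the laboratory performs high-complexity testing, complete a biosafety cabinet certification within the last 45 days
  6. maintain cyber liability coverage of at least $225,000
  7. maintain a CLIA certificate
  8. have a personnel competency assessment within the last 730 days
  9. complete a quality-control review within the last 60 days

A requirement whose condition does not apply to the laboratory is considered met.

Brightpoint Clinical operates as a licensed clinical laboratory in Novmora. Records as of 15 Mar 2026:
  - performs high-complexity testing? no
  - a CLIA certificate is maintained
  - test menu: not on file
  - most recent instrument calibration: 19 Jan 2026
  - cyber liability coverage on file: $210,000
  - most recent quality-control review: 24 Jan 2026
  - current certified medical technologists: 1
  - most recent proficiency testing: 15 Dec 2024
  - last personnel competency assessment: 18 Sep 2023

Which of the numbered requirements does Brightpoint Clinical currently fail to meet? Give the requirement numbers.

1, 2, 4, 6, 8

1. certified medical technologists 1 < 4 → not met
2. instrument calibration 55 days ago vs limit 45 → not met
3. proficiency testing 455 days ago vs limit 730 → met
4. test menu absent → not met
5. condition 'performs high-complexity testing' does not hold → requirement n/a → met
6. cyber liability coverage $210,000 < $225,000 → not met
7. CLIA certificate present → met
8. personnel competency assessment 909 days ago vs limit 730 → not met
9. quality-control review 50 days ago vs limit 60 → met
Not met: 1, 2, 4, 6, 8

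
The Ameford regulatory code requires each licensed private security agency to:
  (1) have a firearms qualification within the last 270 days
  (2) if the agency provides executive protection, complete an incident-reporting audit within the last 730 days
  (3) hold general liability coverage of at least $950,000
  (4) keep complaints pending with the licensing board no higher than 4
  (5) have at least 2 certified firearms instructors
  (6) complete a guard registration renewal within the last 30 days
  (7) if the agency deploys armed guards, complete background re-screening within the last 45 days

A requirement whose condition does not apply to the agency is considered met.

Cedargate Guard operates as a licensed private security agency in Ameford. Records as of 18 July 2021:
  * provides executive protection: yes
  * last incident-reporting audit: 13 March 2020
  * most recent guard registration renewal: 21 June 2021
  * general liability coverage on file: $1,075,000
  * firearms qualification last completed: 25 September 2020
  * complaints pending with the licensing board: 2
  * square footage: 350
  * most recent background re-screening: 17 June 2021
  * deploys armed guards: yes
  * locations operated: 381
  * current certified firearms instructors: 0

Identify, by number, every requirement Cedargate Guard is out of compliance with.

1, 5

1. firearms qualification 296 days ago vs limit 270 → not met
2. condition 'provides executive protection' holds; incident-reporting audit 492 days ago vs limit 730 → met
3. general liability coverage $1,075,000 ≥ $950,000 → met
4. complaints pending with the licensing board 2 ≤ 4 → met
5. certified firearms instructors 0 < 2 → not met
6. guard registration renewal 27 days ago vs limit 30 → met
7. condition 'deploys armed guards' holds; background re-screening 31 days ago vs limit 45 → met
Not met: 1, 5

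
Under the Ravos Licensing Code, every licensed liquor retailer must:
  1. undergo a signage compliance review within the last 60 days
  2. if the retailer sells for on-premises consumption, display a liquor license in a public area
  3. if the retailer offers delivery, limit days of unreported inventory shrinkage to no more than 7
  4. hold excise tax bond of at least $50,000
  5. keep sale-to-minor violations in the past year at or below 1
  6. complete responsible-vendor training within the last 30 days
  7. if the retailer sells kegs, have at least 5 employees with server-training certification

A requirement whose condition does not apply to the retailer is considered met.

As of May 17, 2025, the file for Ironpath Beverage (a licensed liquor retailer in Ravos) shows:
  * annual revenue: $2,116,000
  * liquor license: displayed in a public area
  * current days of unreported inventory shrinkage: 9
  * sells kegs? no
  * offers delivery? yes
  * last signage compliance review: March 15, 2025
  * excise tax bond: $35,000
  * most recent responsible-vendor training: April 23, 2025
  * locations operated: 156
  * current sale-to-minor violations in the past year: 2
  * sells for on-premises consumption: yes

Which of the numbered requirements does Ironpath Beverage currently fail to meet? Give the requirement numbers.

1. signage compliance review 63 days ago vs limit 60 → not met
2. condition 'sells for on-premises consumption' holds; liquor license present → met
3. condition 'offers delivery' holds; days of unreported inventory shrinkage 9 > 7 → not met
4. excise tax bond $35,000 < $50,000 → not met
5. sale-to-minor violations in the past year 2 > 1 → not met
6. responsible-vendor training 24 days ago vs limit 30 → met
7. condition 'sells kegs' does not hold → requirement n/a → met
Not met: 1, 3, 4, 5

1, 3, 4, 5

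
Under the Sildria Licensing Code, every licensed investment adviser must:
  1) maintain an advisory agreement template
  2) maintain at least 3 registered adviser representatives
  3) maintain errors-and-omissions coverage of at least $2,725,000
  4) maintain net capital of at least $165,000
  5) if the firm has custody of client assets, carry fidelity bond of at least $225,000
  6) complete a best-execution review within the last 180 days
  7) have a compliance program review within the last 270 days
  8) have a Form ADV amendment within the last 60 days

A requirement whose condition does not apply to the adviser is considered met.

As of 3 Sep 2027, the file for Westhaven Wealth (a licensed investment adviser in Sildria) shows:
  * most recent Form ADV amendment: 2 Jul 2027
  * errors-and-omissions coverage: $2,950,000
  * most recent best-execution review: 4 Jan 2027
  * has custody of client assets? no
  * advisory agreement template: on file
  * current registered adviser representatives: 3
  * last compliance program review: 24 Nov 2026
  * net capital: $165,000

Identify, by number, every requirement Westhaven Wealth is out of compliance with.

1. advisory agreement template present → met
2. registered adviser representatives 3 ≥ 3 → met
3. errors-and-omissions coverage $2,950,000 ≥ $2,725,000 → met
4. net capital $165,000 ≥ $165,000 → met
5. condition 'has custody of client assets' does not hold → requirement n/a → met
6. best-execution review 242 days ago vs limit 180 → not met
7. compliance program review 283 days ago vs limit 270 → not met
8. Form ADV amendment 63 days ago vs limit 60 → not met
Not met: 6, 7, 8

6, 7, 8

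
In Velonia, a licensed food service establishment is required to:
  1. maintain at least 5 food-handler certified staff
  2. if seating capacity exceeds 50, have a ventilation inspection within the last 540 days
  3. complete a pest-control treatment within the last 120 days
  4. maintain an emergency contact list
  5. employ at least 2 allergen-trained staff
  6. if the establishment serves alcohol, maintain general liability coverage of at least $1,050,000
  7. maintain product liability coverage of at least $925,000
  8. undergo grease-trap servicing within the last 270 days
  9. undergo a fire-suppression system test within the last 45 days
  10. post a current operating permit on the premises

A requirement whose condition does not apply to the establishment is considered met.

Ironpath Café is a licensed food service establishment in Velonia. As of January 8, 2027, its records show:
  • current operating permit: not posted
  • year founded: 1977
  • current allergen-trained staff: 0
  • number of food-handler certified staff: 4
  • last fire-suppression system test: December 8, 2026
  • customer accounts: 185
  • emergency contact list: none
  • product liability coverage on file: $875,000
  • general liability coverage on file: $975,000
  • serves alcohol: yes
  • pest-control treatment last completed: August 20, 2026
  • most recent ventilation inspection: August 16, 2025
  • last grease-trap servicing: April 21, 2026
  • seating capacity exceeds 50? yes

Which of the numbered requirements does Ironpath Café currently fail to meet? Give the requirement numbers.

1. food-handler certified staff 4 < 5 → not met
2. condition 'seating capacity exceeds 50' holds; ventilation inspection 510 days ago vs limit 540 → met
3. pest-control treatment 141 days ago vs limit 120 → not met
4. emergency contact list absent → not met
5. allergen-trained staff 0 < 2 → not met
6. condition 'serves alcohol' holds; general liability coverage $975,000 < $1,050,000 → not met
7. product liability coverage $875,000 < $925,000 → not met
8. grease-trap servicing 262 days ago vs limit 270 → met
9. fire-suppression system test 31 days ago vs limit 45 → met
10. current operating permit absent → not met
Not met: 1, 3, 4, 5, 6, 7, 10

1, 3, 4, 5, 6, 7, 10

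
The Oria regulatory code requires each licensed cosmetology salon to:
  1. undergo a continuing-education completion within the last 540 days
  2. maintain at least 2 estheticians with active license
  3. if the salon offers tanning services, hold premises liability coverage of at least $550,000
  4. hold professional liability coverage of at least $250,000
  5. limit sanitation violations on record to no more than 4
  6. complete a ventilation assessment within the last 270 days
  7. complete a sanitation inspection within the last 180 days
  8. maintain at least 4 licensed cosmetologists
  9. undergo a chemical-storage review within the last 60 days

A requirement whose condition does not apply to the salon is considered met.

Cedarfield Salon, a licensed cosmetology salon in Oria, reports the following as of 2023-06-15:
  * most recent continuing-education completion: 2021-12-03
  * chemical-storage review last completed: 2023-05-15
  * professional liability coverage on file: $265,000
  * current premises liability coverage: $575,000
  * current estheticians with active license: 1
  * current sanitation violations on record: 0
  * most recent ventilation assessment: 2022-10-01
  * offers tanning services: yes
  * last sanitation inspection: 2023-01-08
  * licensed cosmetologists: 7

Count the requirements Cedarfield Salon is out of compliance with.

1. continuing-education completion 559 days ago vs limit 540 → not met
2. estheticians with active license 1 < 2 → not met
3. condition 'offers tanning services' holds; premises liability coverage $575,000 ≥ $550,000 → met
4. professional liability coverage $265,000 ≥ $250,000 → met
5. sanitation violations on record 0 ≤ 4 → met
6. ventilation assessment 257 days ago vs limit 270 → met
7. sanitation inspection 158 days ago vs limit 180 → met
8. licensed cosmetologists 7 ≥ 4 → met
9. chemical-storage review 31 days ago vs limit 60 → met
Not met: 2 of 9

2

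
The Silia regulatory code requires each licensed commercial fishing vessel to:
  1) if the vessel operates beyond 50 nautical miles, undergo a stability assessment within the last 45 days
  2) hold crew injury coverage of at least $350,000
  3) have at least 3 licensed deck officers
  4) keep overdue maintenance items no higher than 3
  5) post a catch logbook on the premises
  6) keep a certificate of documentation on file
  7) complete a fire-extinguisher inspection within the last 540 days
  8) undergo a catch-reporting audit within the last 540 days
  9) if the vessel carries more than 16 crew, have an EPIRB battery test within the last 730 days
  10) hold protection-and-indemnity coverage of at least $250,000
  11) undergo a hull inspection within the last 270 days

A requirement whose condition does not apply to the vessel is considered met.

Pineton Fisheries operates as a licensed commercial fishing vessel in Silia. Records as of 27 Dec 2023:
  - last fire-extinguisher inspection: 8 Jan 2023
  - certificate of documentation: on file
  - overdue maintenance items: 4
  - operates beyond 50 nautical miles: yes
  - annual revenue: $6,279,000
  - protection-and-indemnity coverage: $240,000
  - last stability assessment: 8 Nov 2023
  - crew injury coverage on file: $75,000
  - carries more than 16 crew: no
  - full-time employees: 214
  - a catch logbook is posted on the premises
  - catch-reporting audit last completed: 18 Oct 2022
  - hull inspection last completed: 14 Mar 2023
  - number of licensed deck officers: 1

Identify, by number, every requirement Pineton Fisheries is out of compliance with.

1, 2, 3, 4, 10, 11

1. condition 'operates beyond 50 nautical miles' holds; stability assessment 49 days ago vs limit 45 → not met
2. crew injury coverage $75,000 < $350,000 → not met
3. licensed deck officers 1 < 3 → not met
4. overdue maintenance items 4 > 3 → not met
5. catch logbook present → met
6. certificate of documentation present → met
7. fire-extinguisher inspection 353 days ago vs limit 540 → met
8. catch-reporting audit 435 days ago vs limit 540 → met
9. condition 'carries more than 16 crew' does not hold → requirement n/a → met
10. protection-and-indemnity coverage $240,000 < $250,000 → not met
11. hull inspection 288 days ago vs limit 270 → not met
Not met: 1, 2, 3, 4, 10, 11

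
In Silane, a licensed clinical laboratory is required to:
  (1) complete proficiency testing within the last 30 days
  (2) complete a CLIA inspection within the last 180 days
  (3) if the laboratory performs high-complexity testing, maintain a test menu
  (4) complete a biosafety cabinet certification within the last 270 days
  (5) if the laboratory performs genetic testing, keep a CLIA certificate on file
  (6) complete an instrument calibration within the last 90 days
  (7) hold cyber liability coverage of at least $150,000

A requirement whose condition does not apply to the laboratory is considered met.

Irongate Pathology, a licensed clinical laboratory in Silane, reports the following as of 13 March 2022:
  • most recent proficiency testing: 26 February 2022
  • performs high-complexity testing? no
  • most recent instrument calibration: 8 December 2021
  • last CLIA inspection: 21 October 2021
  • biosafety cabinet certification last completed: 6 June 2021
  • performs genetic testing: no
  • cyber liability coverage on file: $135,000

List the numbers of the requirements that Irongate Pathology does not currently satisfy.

1. proficiency testing 15 days ago vs limit 30 → met
2. CLIA inspection 143 days ago vs limit 180 → met
3. condition 'performs high-complexity testing' does not hold → requirement n/a → met
4. biosafety cabinet certification 280 days ago vs limit 270 → not met
5. condition 'performs genetic testing' does not hold → requirement n/a → met
6. instrument calibration 95 days ago vs limit 90 → not met
7. cyber liability coverage $135,000 < $150,000 → not met
Not met: 4, 6, 7

4, 6, 7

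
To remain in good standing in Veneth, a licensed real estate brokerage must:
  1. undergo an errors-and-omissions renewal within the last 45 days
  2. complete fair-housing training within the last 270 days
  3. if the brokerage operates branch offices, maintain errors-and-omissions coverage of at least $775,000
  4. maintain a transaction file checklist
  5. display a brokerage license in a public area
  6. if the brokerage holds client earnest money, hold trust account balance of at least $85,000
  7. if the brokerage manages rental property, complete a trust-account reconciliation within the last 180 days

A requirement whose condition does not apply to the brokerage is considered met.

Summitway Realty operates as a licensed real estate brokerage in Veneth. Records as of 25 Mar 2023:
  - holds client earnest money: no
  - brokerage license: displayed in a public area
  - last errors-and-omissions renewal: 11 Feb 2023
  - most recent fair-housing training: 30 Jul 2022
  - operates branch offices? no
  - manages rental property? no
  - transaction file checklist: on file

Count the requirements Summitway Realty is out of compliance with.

0

1. errors-and-omissions renewal 42 days ago vs limit 45 → met
2. fair-housing training 238 days ago vs limit 270 → met
3. condition 'operates branch offices' does not hold → requirement n/a → met
4. transaction file checklist present → met
5. brokerage license present → met
6. condition 'holds client earnest money' does not hold → requirement n/a → met
7. condition 'manages rental property' does not hold → requirement n/a → met
Not met: 0 of 7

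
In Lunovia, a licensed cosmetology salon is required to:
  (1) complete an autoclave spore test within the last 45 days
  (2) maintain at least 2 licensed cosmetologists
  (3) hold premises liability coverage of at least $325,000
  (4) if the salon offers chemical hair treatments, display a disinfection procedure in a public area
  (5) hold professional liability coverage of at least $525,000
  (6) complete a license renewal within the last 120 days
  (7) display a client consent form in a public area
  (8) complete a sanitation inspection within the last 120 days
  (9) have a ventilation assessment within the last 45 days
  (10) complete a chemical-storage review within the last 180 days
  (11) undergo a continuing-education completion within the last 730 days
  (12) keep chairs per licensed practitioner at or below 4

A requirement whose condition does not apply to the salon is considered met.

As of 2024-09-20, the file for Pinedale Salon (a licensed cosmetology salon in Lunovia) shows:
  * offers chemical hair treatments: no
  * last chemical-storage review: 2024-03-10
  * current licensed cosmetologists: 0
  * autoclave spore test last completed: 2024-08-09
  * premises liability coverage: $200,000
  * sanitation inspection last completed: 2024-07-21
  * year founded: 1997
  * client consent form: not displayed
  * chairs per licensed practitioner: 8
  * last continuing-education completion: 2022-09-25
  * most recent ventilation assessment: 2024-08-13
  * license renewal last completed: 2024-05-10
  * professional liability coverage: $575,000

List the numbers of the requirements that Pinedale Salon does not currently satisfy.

2, 3, 6, 7, 10, 12

1. autoclave spore test 42 days ago vs limit 45 → met
2. licensed cosmetologists 0 < 2 → not met
3. premises liability coverage $200,000 < $325,000 → not met
4. condition 'offers chemical hair treatments' does not hold → requirement n/a → met
5. professional liability coverage $575,000 ≥ $525,000 → met
6. license renewal 133 days ago vs limit 120 → not met
7. client consent form absent → not met
8. sanitation inspection 61 days ago vs limit 120 → met
9. ventilation assessment 38 days ago vs limit 45 → met
10. chemical-storage review 194 days ago vs limit 180 → not met
11. continuing-education completion 726 days ago vs limit 730 → met
12. chairs per licensed practitioner 8 > 4 → not met
Not met: 2, 3, 6, 7, 10, 12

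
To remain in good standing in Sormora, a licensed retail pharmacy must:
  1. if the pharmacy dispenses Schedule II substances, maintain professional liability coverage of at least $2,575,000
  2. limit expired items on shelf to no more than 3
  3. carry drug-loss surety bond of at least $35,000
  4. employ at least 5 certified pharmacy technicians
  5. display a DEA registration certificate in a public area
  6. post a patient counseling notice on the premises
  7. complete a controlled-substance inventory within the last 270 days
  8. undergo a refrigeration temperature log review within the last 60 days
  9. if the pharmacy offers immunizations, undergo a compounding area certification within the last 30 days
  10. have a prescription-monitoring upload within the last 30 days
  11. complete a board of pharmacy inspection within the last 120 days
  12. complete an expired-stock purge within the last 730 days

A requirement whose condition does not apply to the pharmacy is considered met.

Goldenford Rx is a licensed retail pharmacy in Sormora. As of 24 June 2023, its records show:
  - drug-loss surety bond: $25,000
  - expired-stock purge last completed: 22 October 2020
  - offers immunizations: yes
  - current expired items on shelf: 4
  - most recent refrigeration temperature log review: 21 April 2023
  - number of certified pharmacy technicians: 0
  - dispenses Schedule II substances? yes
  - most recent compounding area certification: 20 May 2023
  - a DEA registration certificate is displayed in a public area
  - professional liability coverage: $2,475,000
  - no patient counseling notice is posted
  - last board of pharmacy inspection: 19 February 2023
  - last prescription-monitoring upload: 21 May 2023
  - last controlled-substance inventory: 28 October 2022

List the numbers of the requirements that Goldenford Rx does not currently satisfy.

1. condition 'dispenses Schedule II substances' holds; professional liability coverage $2,475,000 < $2,575,000 → not met
2. expired items on shelf 4 > 3 → not met
3. drug-loss surety bond $25,000 < $35,000 → not met
4. certified pharmacy technicians 0 < 5 → not met
5. DEA registration certificate present → met
6. patient counseling notice absent → not met
7. controlled-substance inventory 239 days ago vs limit 270 → met
8. refrigeration temperature log review 64 days ago vs limit 60 → not met
9. condition 'offers immunizations' holds; compounding area certification 35 days ago vs limit 30 → not met
10. prescription-monitoring upload 34 days ago vs limit 30 → not met
11. board of pharmacy inspection 125 days ago vs limit 120 → not met
12. expired-stock purge 975 days ago vs limit 730 → not met
Not met: 1, 2, 3, 4, 6, 8, 9, 10, 11, 12

1, 2, 3, 4, 6, 8, 9, 10, 11, 12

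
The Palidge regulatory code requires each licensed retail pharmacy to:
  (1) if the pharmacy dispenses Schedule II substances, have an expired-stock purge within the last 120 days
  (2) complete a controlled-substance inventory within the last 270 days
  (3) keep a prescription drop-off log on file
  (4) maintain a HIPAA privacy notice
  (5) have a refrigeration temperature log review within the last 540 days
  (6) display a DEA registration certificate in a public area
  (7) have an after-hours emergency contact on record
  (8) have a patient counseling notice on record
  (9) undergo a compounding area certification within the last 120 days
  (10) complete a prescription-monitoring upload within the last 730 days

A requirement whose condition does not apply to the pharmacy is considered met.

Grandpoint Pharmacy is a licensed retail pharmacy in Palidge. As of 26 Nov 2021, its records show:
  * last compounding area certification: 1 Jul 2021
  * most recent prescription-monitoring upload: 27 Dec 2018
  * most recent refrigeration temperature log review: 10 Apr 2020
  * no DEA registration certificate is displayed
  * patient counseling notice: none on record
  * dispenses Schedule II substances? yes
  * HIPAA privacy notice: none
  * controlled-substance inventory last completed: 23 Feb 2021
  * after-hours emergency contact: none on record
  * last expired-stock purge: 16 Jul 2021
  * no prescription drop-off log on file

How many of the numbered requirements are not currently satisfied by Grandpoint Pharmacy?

1. condition 'dispenses Schedule II substances' holds; expired-stock purge 133 days ago vs limit 120 → not met
2. controlled-substance inventory 276 days ago vs limit 270 → not met
3. prescription drop-off log absent → not met
4. HIPAA privacy notice absent → not met
5. refrigeration temperature log review 595 days ago vs limit 540 → not met
6. DEA registration certificate absent → not met
7. after-hours emergency contact absent → not met
8. patient counseling notice absent → not met
9. compounding area certification 148 days ago vs limit 120 → not met
10. prescription-monitoring upload 1065 days ago vs limit 730 → not met
Not met: 10 of 10

10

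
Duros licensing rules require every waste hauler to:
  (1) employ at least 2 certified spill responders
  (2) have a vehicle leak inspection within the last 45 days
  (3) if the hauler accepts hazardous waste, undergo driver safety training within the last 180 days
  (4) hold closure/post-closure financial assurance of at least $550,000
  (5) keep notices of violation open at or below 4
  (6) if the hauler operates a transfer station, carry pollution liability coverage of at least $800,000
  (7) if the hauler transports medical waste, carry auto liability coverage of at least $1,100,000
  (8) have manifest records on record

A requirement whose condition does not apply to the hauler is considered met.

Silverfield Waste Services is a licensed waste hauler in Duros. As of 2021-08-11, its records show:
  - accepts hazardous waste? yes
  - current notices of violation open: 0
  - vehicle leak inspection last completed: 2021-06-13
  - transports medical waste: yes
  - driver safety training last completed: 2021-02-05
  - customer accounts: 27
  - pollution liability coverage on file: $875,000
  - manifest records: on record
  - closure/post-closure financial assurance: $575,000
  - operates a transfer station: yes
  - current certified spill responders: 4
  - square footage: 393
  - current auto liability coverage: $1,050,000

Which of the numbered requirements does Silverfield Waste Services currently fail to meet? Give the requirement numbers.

1. certified spill responders 4 ≥ 2 → met
2. vehicle leak inspection 59 days ago vs limit 45 → not met
3. condition 'accepts hazardous waste' holds; driver safety training 187 days ago vs limit 180 → not met
4. closure/post-closure financial assurance $575,000 ≥ $550,000 → met
5. notices of violation open 0 ≤ 4 → met
6. condition 'operates a transfer station' holds; pollution liability coverage $875,000 ≥ $800,000 → met
7. condition 'transports medical waste' holds; auto liability coverage $1,050,000 < $1,100,000 → not met
8. manifest records present → met
Not met: 2, 3, 7

2, 3, 7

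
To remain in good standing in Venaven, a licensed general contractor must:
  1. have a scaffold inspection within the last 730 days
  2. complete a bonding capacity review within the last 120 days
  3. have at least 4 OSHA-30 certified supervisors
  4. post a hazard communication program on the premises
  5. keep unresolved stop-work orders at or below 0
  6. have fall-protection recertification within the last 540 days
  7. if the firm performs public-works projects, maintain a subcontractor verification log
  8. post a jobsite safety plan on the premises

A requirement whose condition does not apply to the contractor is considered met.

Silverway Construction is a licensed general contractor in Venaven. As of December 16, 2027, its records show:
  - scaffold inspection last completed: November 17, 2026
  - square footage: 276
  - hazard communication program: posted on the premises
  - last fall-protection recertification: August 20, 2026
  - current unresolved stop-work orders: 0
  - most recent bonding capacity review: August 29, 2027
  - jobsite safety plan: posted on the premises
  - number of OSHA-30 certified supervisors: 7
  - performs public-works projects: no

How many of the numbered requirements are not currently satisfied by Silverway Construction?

1. scaffold inspection 394 days ago vs limit 730 → met
2. bonding capacity review 109 days ago vs limit 120 → met
3. OSHA-30 certified supervisors 7 ≥ 4 → met
4. hazard communication program present → met
5. unresolved stop-work orders 0 ≤ 0 → met
6. fall-protection recertification 483 days ago vs limit 540 → met
7. condition 'performs public-works projects' does not hold → requirement n/a → met
8. jobsite safety plan present → met
Not met: 0 of 8

0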